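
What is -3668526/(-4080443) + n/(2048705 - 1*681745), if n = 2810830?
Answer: 1648415989865/557780236328 ≈ 2.9553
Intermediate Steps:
-3668526/(-4080443) + n/(2048705 - 1*681745) = -3668526/(-4080443) + 2810830/(2048705 - 1*681745) = -3668526*(-1/4080443) + 2810830/(2048705 - 681745) = 3668526/4080443 + 2810830/1366960 = 3668526/4080443 + 2810830*(1/1366960) = 3668526/4080443 + 281083/136696 = 1648415989865/557780236328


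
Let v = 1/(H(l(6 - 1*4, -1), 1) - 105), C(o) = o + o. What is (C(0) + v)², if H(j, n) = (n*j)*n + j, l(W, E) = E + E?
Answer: 1/11881 ≈ 8.4168e-5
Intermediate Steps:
l(W, E) = 2*E
C(o) = 2*o
H(j, n) = j + j*n² (H(j, n) = (j*n)*n + j = j*n² + j = j + j*n²)
v = -1/109 (v = 1/((2*(-1))*(1 + 1²) - 105) = 1/(-2*(1 + 1) - 105) = 1/(-2*2 - 105) = 1/(-4 - 105) = 1/(-109) = -1/109 ≈ -0.0091743)
(C(0) + v)² = (2*0 - 1/109)² = (0 - 1/109)² = (-1/109)² = 1/11881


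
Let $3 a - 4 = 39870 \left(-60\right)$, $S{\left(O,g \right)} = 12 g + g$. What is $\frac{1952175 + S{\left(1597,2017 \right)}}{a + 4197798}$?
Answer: $\frac{423942}{728657} \approx 0.58181$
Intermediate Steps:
$S{\left(O,g \right)} = 13 g$
$a = - \frac{2392196}{3}$ ($a = \frac{4}{3} + \frac{39870 \left(-60\right)}{3} = \frac{4}{3} + \frac{1}{3} \left(-2392200\right) = \frac{4}{3} - 797400 = - \frac{2392196}{3} \approx -7.974 \cdot 10^{5}$)
$\frac{1952175 + S{\left(1597,2017 \right)}}{a + 4197798} = \frac{1952175 + 13 \cdot 2017}{- \frac{2392196}{3} + 4197798} = \frac{1952175 + 26221}{\frac{10201198}{3}} = 1978396 \cdot \frac{3}{10201198} = \frac{423942}{728657}$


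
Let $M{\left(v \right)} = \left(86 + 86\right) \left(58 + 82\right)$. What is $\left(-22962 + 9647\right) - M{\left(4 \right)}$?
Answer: $-37395$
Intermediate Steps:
$M{\left(v \right)} = 24080$ ($M{\left(v \right)} = 172 \cdot 140 = 24080$)
$\left(-22962 + 9647\right) - M{\left(4 \right)} = \left(-22962 + 9647\right) - 24080 = -13315 - 24080 = -37395$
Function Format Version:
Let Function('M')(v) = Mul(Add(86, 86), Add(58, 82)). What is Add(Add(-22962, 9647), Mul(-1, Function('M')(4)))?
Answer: -37395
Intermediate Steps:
Function('M')(v) = 24080 (Function('M')(v) = Mul(172, 140) = 24080)
Add(Add(-22962, 9647), Mul(-1, Function('M')(4))) = Add(Add(-22962, 9647), Mul(-1, 24080)) = Add(-13315, -24080) = -37395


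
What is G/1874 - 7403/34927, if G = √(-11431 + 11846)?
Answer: -7403/34927 + √415/1874 ≈ -0.20109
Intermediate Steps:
G = √415 ≈ 20.372
G/1874 - 7403/34927 = √415/1874 - 7403/34927 = -7403/34927 + √415/1874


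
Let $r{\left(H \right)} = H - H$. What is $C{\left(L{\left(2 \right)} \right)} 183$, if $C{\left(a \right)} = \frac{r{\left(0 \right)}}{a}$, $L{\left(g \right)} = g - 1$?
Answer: $0$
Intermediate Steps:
$L{\left(g \right)} = -1 + g$ ($L{\left(g \right)} = g - 1 = -1 + g$)
$r{\left(H \right)} = 0$
$C{\left(a \right)} = 0$ ($C{\left(a \right)} = \frac{0}{a} = 0$)
$C{\left(L{\left(2 \right)} \right)} 183 = 0 \cdot 183 = 0$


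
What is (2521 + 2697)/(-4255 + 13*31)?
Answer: -2609/1926 ≈ -1.3546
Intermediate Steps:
(2521 + 2697)/(-4255 + 13*31) = 5218/(-4255 + 403) = 5218/(-3852) = 5218*(-1/3852) = -2609/1926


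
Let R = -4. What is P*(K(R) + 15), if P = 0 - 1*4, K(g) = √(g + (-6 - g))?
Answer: -60 - 4*I*√6 ≈ -60.0 - 9.798*I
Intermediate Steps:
K(g) = I*√6 (K(g) = √(-6) = I*√6)
P = -4 (P = 0 - 4 = -4)
P*(K(R) + 15) = -4*(I*√6 + 15) = -4*(15 + I*√6) = -60 - 4*I*√6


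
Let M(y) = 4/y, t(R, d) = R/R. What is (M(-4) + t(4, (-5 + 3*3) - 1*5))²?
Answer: 0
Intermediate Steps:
t(R, d) = 1
(M(-4) + t(4, (-5 + 3*3) - 1*5))² = (4/(-4) + 1)² = (4*(-¼) + 1)² = (-1 + 1)² = 0² = 0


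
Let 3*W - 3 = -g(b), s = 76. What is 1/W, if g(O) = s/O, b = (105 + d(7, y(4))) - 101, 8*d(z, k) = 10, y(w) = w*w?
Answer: -63/241 ≈ -0.26141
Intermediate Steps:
y(w) = w**2
d(z, k) = 5/4 (d(z, k) = (1/8)*10 = 5/4)
b = 21/4 (b = (105 + 5/4) - 101 = 425/4 - 101 = 21/4 ≈ 5.2500)
g(O) = 76/O
W = -241/63 (W = 1 + (-76/21/4)/3 = 1 + (-76*4/21)/3 = 1 + (-1*304/21)/3 = 1 + (1/3)*(-304/21) = 1 - 304/63 = -241/63 ≈ -3.8254)
1/W = 1/(-241/63) = -63/241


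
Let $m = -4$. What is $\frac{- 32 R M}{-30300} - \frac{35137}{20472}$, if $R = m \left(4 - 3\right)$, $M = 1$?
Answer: $- \frac{29646431}{17230600} \approx -1.7206$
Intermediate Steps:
$R = -4$ ($R = - 4 \left(4 - 3\right) = \left(-4\right) 1 = -4$)
$\frac{- 32 R M}{-30300} - \frac{35137}{20472} = \frac{\left(-32\right) \left(-4\right) 1}{-30300} - \frac{35137}{20472} = 128 \cdot 1 \left(- \frac{1}{30300}\right) - \frac{35137}{20472} = 128 \left(- \frac{1}{30300}\right) - \frac{35137}{20472} = - \frac{32}{7575} - \frac{35137}{20472} = - \frac{29646431}{17230600}$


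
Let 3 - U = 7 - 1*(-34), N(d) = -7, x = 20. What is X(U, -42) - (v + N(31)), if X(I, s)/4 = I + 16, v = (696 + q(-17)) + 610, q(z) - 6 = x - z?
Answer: -1430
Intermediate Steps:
q(z) = 26 - z (q(z) = 6 + (20 - z) = 26 - z)
U = -38 (U = 3 - (7 - 1*(-34)) = 3 - (7 + 34) = 3 - 1*41 = 3 - 41 = -38)
v = 1349 (v = (696 + (26 - 1*(-17))) + 610 = (696 + (26 + 17)) + 610 = (696 + 43) + 610 = 739 + 610 = 1349)
X(I, s) = 64 + 4*I (X(I, s) = 4*(I + 16) = 4*(16 + I) = 64 + 4*I)
X(U, -42) - (v + N(31)) = (64 + 4*(-38)) - (1349 - 7) = (64 - 152) - 1*1342 = -88 - 1342 = -1430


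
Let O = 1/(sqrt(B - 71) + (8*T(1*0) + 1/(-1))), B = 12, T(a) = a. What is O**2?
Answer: (1 - I*sqrt(59))**(-2) ≈ -0.016111 + 0.0042673*I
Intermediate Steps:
O = 1/(-1 + I*sqrt(59)) (O = 1/(sqrt(12 - 71) + (8*(1*0) + 1/(-1))) = 1/(sqrt(-59) + (8*0 - 1)) = 1/(I*sqrt(59) + (0 - 1)) = 1/(I*sqrt(59) - 1) = 1/(-1 + I*sqrt(59)) ≈ -0.016667 - 0.12802*I)
O**2 = (-I/(I + sqrt(59)))**2 = -1/(I + sqrt(59))**2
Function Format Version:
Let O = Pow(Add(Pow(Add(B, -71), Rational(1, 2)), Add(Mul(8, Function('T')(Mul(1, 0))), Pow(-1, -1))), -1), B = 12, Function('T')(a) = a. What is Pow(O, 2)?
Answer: Pow(Add(1, Mul(-1, I, Pow(59, Rational(1, 2)))), -2) ≈ Add(-0.016111, Mul(0.0042673, I))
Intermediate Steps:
O = Pow(Add(-1, Mul(I, Pow(59, Rational(1, 2)))), -1) (O = Pow(Add(Pow(Add(12, -71), Rational(1, 2)), Add(Mul(8, Mul(1, 0)), Pow(-1, -1))), -1) = Pow(Add(Pow(-59, Rational(1, 2)), Add(Mul(8, 0), -1)), -1) = Pow(Add(Mul(I, Pow(59, Rational(1, 2))), Add(0, -1)), -1) = Pow(Add(Mul(I, Pow(59, Rational(1, 2))), -1), -1) = Pow(Add(-1, Mul(I, Pow(59, Rational(1, 2)))), -1) ≈ Add(-0.016667, Mul(-0.12802, I)))
Pow(O, 2) = Pow(Mul(-1, I, Pow(Add(I, Pow(59, Rational(1, 2))), -1)), 2) = Mul(-1, Pow(Add(I, Pow(59, Rational(1, 2))), -2))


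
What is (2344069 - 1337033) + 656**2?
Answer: 1437372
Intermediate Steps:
(2344069 - 1337033) + 656**2 = 1007036 + 430336 = 1437372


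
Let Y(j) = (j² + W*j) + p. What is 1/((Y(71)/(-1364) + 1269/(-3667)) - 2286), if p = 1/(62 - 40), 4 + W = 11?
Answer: -110039336/252034778527 ≈ -0.00043660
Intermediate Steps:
W = 7 (W = -4 + 11 = 7)
p = 1/22 ≈ 0.045455
Y(j) = 1/22 + j² + 7*j (Y(j) = (j² + 7*j) + 1/22 = 1/22 + j² + 7*j)
1/((Y(71)/(-1364) + 1269/(-3667)) - 2286) = 1/(((1/22 + 71² + 7*71)/(-1364) + 1269/(-3667)) - 2286) = 1/(((1/22 + 5041 + 497)*(-1/1364) + 1269*(-1/3667)) - 2286) = 1/(((121837/22)*(-1/1364) - 1269/3667) - 2286) = 1/((-121837/30008 - 1269/3667) - 2286) = 1/(-484856431/110039336 - 2286) = 1/(-252034778527/110039336) = -110039336/252034778527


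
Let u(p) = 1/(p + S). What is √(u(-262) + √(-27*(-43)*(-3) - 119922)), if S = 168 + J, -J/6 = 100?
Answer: √(-694 + 481636*I*√123405)/694 ≈ 13.253 + 13.253*I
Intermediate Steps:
J = -600 (J = -6*100 = -600)
S = -432 (S = 168 - 600 = -432)
u(p) = 1/(-432 + p) (u(p) = 1/(p - 432) = 1/(-432 + p))
√(u(-262) + √(-27*(-43)*(-3) - 119922)) = √(1/(-432 - 262) + √(-27*(-43)*(-3) - 119922)) = √(1/(-694) + √(1161*(-3) - 119922)) = √(-1/694 + √(-3483 - 119922)) = √(-1/694 + √(-123405)) = √(-1/694 + I*√123405)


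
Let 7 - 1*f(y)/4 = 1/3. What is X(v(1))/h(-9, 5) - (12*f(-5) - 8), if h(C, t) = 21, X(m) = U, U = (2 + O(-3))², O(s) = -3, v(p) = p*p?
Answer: -6551/21 ≈ -311.95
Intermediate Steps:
v(p) = p²
f(y) = 80/3 (f(y) = 28 - 4/3 = 80/3)
U = 1 (U = (2 - 3)² = (-1)² = 1)
X(m) = 1
X(v(1))/h(-9, 5) - (12*f(-5) - 8) = 1/21 - (12*(80/3) - 8) = 1*(1/21) - (320 - 8) = 1/21 - 1*312 = 1/21 - 312 = -6551/21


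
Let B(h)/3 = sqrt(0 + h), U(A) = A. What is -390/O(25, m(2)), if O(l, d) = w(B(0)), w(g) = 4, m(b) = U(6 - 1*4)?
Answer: -195/2 ≈ -97.500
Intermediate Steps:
m(b) = 2 (m(b) = 6 - 1*4 = 6 - 4 = 2)
B(h) = 3*sqrt(h) (B(h) = 3*sqrt(0 + h) = 3*sqrt(h))
O(l, d) = 4
-390/O(25, m(2)) = -390/4 = -390*1/4 = -195/2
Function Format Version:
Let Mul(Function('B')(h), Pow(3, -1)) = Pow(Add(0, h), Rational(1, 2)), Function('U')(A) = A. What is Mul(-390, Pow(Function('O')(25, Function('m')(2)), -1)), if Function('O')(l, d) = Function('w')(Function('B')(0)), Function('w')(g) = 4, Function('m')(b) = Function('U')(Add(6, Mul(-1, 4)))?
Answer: Rational(-195, 2) ≈ -97.500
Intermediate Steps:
Function('m')(b) = 2 (Function('m')(b) = Add(6, Mul(-1, 4)) = Add(6, -4) = 2)
Function('B')(h) = Mul(3, Pow(h, Rational(1, 2))) (Function('B')(h) = Mul(3, Pow(Add(0, h), Rational(1, 2))) = Mul(3, Pow(h, Rational(1, 2))))
Function('O')(l, d) = 4
Mul(-390, Pow(Function('O')(25, Function('m')(2)), -1)) = Mul(-390, Pow(4, -1)) = Mul(-390, Rational(1, 4)) = Rational(-195, 2)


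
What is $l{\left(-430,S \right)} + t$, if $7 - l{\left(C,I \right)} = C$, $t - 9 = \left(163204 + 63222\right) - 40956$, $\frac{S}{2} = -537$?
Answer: $185916$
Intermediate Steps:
$S = -1074$ ($S = 2 \left(-537\right) = -1074$)
$t = 185479$ ($t = 9 + \left(\left(163204 + 63222\right) - 40956\right) = 9 + \left(226426 - 40956\right) = 9 + 185470 = 185479$)
$l{\left(C,I \right)} = 7 - C$
$l{\left(-430,S \right)} + t = \left(7 - -430\right) + 185479 = \left(7 + 430\right) + 185479 = 437 + 185479 = 185916$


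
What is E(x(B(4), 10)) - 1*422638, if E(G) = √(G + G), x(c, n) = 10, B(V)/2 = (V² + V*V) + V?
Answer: -422638 + 2*√5 ≈ -4.2263e+5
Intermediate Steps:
B(V) = 2*V + 4*V² (B(V) = 2*((V² + V*V) + V) = 2*((V² + V²) + V) = 2*(2*V² + V) = 2*(V + 2*V²) = 2*V + 4*V²)
E(G) = √2*√G (E(G) = √(2*G) = √2*√G)
E(x(B(4), 10)) - 1*422638 = √2*√10 - 1*422638 = 2*√5 - 422638 = -422638 + 2*√5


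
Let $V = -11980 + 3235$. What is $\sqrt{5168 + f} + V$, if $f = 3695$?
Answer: $-8745 + \sqrt{8863} \approx -8650.9$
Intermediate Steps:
$V = -8745$
$\sqrt{5168 + f} + V = \sqrt{5168 + 3695} - 8745 = \sqrt{8863} - 8745 = -8745 + \sqrt{8863}$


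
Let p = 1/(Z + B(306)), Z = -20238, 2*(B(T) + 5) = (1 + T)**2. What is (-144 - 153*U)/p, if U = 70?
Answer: -291771801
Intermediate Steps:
B(T) = -5 + (1 + T)**2/2
p = 2/53763 (p = 1/(-20238 + (-5 + (1 + 306)**2/2)) = 1/(-20238 + (-5 + (1/2)*307**2)) = 1/(-20238 + (-5 + (1/2)*94249)) = 1/(-20238 + (-5 + 94249/2)) = 1/(-20238 + 94239/2) = 1/(53763/2) = 2/53763 ≈ 3.7200e-5)
(-144 - 153*U)/p = (-144 - 153*70)/(2/53763) = (-144 - 10710)*(53763/2) = -10854*53763/2 = -291771801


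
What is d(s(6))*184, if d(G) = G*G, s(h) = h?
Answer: 6624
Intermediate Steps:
d(G) = G**2
d(s(6))*184 = 6**2*184 = 36*184 = 6624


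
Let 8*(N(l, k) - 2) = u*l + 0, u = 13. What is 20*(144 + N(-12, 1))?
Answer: 2530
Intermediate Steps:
N(l, k) = 2 + 13*l/8 (N(l, k) = 2 + (13*l + 0)/8 = 2 + (13*l)/8 = 2 + 13*l/8)
20*(144 + N(-12, 1)) = 20*(144 + (2 + (13/8)*(-12))) = 20*(144 + (2 - 39/2)) = 20*(144 - 35/2) = 20*(253/2) = 2530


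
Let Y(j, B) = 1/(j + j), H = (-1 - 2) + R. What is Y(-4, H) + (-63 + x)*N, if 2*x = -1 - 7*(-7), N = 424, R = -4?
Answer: -132289/8 ≈ -16536.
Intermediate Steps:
H = -7 (H = (-1 - 2) - 4 = -3 - 4 = -7)
Y(j, B) = 1/(2*j)
x = 24 (x = (-1 - 7*(-7))/2 = (-1 + 49)/2 = (1/2)*48 = 24)
Y(-4, H) + (-63 + x)*N = (1/2)/(-4) + (-63 + 24)*424 = (1/2)*(-1/4) - 39*424 = -1/8 - 16536 = -132289/8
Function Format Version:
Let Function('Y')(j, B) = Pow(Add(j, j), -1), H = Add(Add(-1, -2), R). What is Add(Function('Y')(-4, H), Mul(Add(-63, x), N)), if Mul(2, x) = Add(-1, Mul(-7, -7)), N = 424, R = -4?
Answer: Rational(-132289, 8) ≈ -16536.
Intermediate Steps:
H = -7 (H = Add(Add(-1, -2), -4) = Add(-3, -4) = -7)
Function('Y')(j, B) = Mul(Rational(1, 2), Pow(j, -1)) (Function('Y')(j, B) = Pow(Mul(2, j), -1) = Mul(Rational(1, 2), Pow(j, -1)))
x = 24 (x = Mul(Rational(1, 2), Add(-1, Mul(-7, -7))) = Mul(Rational(1, 2), Add(-1, 49)) = Mul(Rational(1, 2), 48) = 24)
Add(Function('Y')(-4, H), Mul(Add(-63, x), N)) = Add(Mul(Rational(1, 2), Pow(-4, -1)), Mul(Add(-63, 24), 424)) = Add(Mul(Rational(1, 2), Rational(-1, 4)), Mul(-39, 424)) = Add(Rational(-1, 8), -16536) = Rational(-132289, 8)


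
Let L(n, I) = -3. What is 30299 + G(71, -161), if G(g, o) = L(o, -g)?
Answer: 30296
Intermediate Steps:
G(g, o) = -3
30299 + G(71, -161) = 30299 - 3 = 30296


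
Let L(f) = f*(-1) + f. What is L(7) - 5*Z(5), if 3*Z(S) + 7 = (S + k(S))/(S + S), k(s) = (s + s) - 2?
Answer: 19/2 ≈ 9.5000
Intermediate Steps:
L(f) = 0 (L(f) = -f + f = 0)
k(s) = -2 + 2*s (k(s) = 2*s - 2 = -2 + 2*s)
Z(S) = -7/3 + (-2 + 3*S)/(6*S) (Z(S) = -7/3 + ((S + (-2 + 2*S))/(S + S))/3 = -7/3 + ((-2 + 3*S)/((2*S)))/3 = -7/3 + ((-2 + 3*S)*(1/(2*S)))/3 = -7/3 + ((-2 + 3*S)/(2*S))/3 = -7/3 + (-2 + 3*S)/(6*S))
L(7) - 5*Z(5) = 0 - 5*(-2 - 11*5)/(6*5) = 0 - 5*(-2 - 55)/(6*5) = 0 - 5*(-57)/(6*5) = 0 - 5*(-19/10) = 0 + 19/2 = 19/2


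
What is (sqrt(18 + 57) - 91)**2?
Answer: 8356 - 910*sqrt(3) ≈ 6779.8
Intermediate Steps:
(sqrt(18 + 57) - 91)**2 = (sqrt(75) - 91)**2 = (5*sqrt(3) - 91)**2 = (-91 + 5*sqrt(3))**2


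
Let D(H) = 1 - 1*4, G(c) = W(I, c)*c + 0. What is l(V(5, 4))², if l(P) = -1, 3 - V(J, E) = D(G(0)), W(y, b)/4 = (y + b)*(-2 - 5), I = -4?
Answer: 1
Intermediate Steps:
W(y, b) = -28*b - 28*y (W(y, b) = 4*((y + b)*(-2 - 5)) = 4*((b + y)*(-7)) = 4*(-7*b - 7*y) = -28*b - 28*y)
G(c) = c*(112 - 28*c) (G(c) = (-28*c - 28*(-4))*c + 0 = (-28*c + 112)*c + 0 = (112 - 28*c)*c + 0 = c*(112 - 28*c) + 0 = c*(112 - 28*c))
D(H) = -3 (D(H) = 1 - 4 = -3)
V(J, E) = 6 (V(J, E) = 3 - 1*(-3) = 3 + 3 = 6)
l(V(5, 4))² = (-1)² = 1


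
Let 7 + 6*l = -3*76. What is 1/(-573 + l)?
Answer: -6/3673 ≈ -0.0016335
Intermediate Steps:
l = -235/6 (l = -7/6 + (-3*76)/6 = -7/6 + (⅙)*(-228) = -7/6 - 38 = -235/6 ≈ -39.167)
1/(-573 + l) = 1/(-573 - 235/6) = 1/(-3673/6) = -6/3673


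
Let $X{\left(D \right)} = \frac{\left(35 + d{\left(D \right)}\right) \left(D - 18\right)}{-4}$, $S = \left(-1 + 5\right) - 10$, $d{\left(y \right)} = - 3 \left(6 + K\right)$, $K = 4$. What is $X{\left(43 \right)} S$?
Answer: $\frac{375}{2} \approx 187.5$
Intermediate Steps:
$d{\left(y \right)} = -30$ ($d{\left(y \right)} = - 3 \left(6 + 4\right) = \left(-3\right) 10 = -30$)
$S = -6$ ($S = 4 - 10 = -6$)
$X{\left(D \right)} = \frac{45}{2} - \frac{5 D}{4}$ ($X{\left(D \right)} = \frac{\left(35 - 30\right) \left(D - 18\right)}{-4} = 5 \left(-18 + D\right) \left(- \frac{1}{4}\right) = \left(-90 + 5 D\right) \left(- \frac{1}{4}\right) = \frac{45}{2} - \frac{5 D}{4}$)
$X{\left(43 \right)} S = \left(\frac{45}{2} - \frac{215}{4}\right) \left(-6\right) = \left(- \frac{125}{4}\right) \left(-6\right) = \frac{375}{2}$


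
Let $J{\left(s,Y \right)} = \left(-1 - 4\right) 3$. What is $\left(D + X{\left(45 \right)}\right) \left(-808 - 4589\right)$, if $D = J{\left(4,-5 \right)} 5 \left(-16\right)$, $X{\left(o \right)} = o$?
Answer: $-6719265$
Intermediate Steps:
$J{\left(s,Y \right)} = -15$ ($J{\left(s,Y \right)} = \left(-5\right) 3 = -15$)
$D = 1200$ ($D = - 15 \cdot 5 \left(-16\right) = \left(-15\right) \left(-80\right) = 1200$)
$\left(D + X{\left(45 \right)}\right) \left(-808 - 4589\right) = \left(1200 + 45\right) \left(-808 - 4589\right) = 1245 \left(-5397\right) = -6719265$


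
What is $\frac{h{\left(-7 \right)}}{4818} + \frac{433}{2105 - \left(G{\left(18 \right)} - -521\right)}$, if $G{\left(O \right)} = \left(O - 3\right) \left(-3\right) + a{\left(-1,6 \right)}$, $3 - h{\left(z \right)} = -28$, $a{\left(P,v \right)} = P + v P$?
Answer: $\frac{1068455}{3941124} \approx 0.2711$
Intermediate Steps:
$a{\left(P,v \right)} = P + P v$
$h{\left(z \right)} = 31$ ($h{\left(z \right)} = 3 - -28 = 3 + 28 = 31$)
$G{\left(O \right)} = 2 - 3 O$ ($G{\left(O \right)} = \left(O - 3\right) \left(-3\right) - \left(1 + 6\right) = \left(-3 + O\right) \left(-3\right) - 7 = \left(9 - 3 O\right) - 7 = 2 - 3 O$)
$\frac{h{\left(-7 \right)}}{4818} + \frac{433}{2105 - \left(G{\left(18 \right)} - -521\right)} = \frac{31}{4818} + \frac{433}{2105 - \left(\left(2 - 54\right) - -521\right)} = 31 \cdot \frac{1}{4818} + \frac{433}{2105 - \left(\left(2 - 54\right) + 521\right)} = \frac{31}{4818} + \frac{433}{2105 - \left(-52 + 521\right)} = \frac{31}{4818} + \frac{433}{2105 - 469} = \frac{31}{4818} + \frac{433}{1636} = \frac{1068455}{3941124}$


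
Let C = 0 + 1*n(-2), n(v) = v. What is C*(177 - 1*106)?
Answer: -142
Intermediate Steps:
C = -2 (C = 0 + 1*(-2) = 0 - 2 = -2)
C*(177 - 1*106) = -2*(177 - 1*106) = -2*(177 - 106) = -2*71 = -142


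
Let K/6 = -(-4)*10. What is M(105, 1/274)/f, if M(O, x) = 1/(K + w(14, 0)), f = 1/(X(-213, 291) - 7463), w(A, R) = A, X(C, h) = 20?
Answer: -7443/254 ≈ -29.303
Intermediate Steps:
K = 240 (K = 6*(-(-4)*10) = 6*(-4*(-10)) = 6*40 = 240)
f = -1/7443 (f = 1/(20 - 7463) = 1/(-7443) = -1/7443 ≈ -0.00013435)
M(O, x) = 1/254 (M(O, x) = 1/(240 + 14) = 1/254)
M(105, 1/274)/f = 1/(254*(-1/7443)) = (1/254)*(-7443) = -7443/254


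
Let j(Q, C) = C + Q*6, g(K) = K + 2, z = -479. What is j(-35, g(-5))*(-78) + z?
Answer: 16135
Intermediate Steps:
g(K) = 2 + K
j(Q, C) = C + 6*Q
j(-35, g(-5))*(-78) + z = ((2 - 5) + 6*(-35))*(-78) - 479 = (-3 - 210)*(-78) - 479 = -213*(-78) - 479 = 16614 - 479 = 16135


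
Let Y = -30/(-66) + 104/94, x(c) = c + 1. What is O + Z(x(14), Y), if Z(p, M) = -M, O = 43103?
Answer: 22283444/517 ≈ 43101.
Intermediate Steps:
x(c) = 1 + c
Y = 807/517 (Y = -30*(-1/66) + 104*(1/94) = 5/11 + 52/47 = 807/517 ≈ 1.5609)
O + Z(x(14), Y) = 43103 - 1*807/517 = 43103 - 807/517 = 22283444/517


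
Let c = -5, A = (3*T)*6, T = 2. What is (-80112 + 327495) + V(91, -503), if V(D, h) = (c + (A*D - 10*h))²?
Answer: 69153984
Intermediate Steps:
A = 36 (A = (3*2)*6 = 6*6 = 36)
V(D, h) = (-5 - 10*h + 36*D)² (V(D, h) = (-5 + (36*D - 10*h))² = (-5 + (-10*h + 36*D))² = (-5 - 10*h + 36*D)²)
(-80112 + 327495) + V(91, -503) = (-80112 + 327495) + (5 - 36*91 + 10*(-503))² = 247383 + (5 - 3276 - 5030)² = 247383 + (-8301)² = 247383 + 68906601 = 69153984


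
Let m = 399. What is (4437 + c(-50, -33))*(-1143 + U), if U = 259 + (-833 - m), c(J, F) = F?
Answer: -9318864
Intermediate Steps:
U = -973 (U = 259 + (-833 - 1*399) = 259 + (-833 - 399) = 259 - 1232 = -973)
(4437 + c(-50, -33))*(-1143 + U) = (4437 - 33)*(-1143 - 973) = 4404*(-2116) = -9318864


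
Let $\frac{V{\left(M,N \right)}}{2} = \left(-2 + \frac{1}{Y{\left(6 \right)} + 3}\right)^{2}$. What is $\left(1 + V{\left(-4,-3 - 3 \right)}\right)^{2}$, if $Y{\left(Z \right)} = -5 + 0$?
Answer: $\frac{729}{4} \approx 182.25$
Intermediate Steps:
$Y{\left(Z \right)} = -5$
$V{\left(M,N \right)} = \frac{25}{2}$ ($V{\left(M,N \right)} = 2 \left(-2 + \frac{1}{-5 + 3}\right)^{2} = 2 \left(-2 + \frac{1}{-2}\right)^{2} = 2 \left(-2 - \frac{1}{2}\right)^{2} = 2 \left(- \frac{5}{2}\right)^{2} = 2 \cdot \frac{25}{4} = \frac{25}{2}$)
$\left(1 + V{\left(-4,-3 - 3 \right)}\right)^{2} = \left(1 + \frac{25}{2}\right)^{2} = \left(\frac{27}{2}\right)^{2} = \frac{729}{4}$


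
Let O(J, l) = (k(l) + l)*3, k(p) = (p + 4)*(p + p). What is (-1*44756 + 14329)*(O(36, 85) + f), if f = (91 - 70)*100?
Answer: -1452737115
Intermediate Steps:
k(p) = 2*p*(4 + p) (k(p) = (4 + p)*(2*p) = 2*p*(4 + p))
f = 2100 (f = 21*100 = 2100)
O(J, l) = 3*l + 6*l*(4 + l) (O(J, l) = (2*l*(4 + l) + l)*3 = (l + 2*l*(4 + l))*3 = 3*l + 6*l*(4 + l))
(-1*44756 + 14329)*(O(36, 85) + f) = (-1*44756 + 14329)*(3*85*(9 + 2*85) + 2100) = (-44756 + 14329)*(3*85*(9 + 170) + 2100) = -30427*(3*85*179 + 2100) = -30427*(45645 + 2100) = -30427*47745 = -1452737115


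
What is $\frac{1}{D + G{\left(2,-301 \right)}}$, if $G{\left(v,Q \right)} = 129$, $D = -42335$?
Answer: $- \frac{1}{42206} \approx -2.3693 \cdot 10^{-5}$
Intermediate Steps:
$\frac{1}{D + G{\left(2,-301 \right)}} = \frac{1}{-42335 + 129} = \frac{1}{-42206} = - \frac{1}{42206}$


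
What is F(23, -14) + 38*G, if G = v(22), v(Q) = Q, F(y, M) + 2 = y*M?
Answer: 512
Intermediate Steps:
F(y, M) = -2 + M*y (F(y, M) = -2 + y*M = -2 + M*y)
G = 22
F(23, -14) + 38*G = (-2 - 14*23) + 38*22 = (-2 - 322) + 836 = -324 + 836 = 512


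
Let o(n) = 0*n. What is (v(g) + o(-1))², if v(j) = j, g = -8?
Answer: 64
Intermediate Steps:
o(n) = 0
(v(g) + o(-1))² = (-8 + 0)² = (-8)² = 64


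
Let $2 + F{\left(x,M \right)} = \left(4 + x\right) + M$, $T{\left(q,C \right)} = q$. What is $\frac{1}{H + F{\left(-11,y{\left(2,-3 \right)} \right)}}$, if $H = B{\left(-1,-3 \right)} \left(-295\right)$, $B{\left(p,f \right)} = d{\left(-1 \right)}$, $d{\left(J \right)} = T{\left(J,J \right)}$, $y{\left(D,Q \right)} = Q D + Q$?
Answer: $\frac{1}{277} \approx 0.0036101$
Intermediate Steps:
$y{\left(D,Q \right)} = Q + D Q$ ($y{\left(D,Q \right)} = D Q + Q = Q + D Q$)
$d{\left(J \right)} = J$
$B{\left(p,f \right)} = -1$
$F{\left(x,M \right)} = 2 + M + x$ ($F{\left(x,M \right)} = -2 + \left(\left(4 + x\right) + M\right) = -2 + \left(4 + M + x\right) = 2 + M + x$)
$H = 295$ ($H = \left(-1\right) \left(-295\right) = 295$)
$\frac{1}{H + F{\left(-11,y{\left(2,-3 \right)} \right)}} = \frac{1}{295 - \left(9 + 3 \left(1 + 2\right)\right)} = \frac{1}{295 - 18} = \frac{1}{277}$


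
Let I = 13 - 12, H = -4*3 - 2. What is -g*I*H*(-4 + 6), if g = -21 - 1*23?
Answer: -1232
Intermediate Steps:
g = -44 (g = -21 - 23 = -44)
H = -14 (H = -12 - 2 = -14)
I = 1
-g*I*H*(-4 + 6) = -(-44*1)*(-14*(-4 + 6)) = -(-44)*(-14*2) = -(-44)*(-28) = -1*1232 = -1232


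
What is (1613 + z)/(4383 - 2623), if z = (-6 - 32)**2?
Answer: 3057/1760 ≈ 1.7369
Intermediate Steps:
z = 1444 (z = (-38)**2 = 1444)
(1613 + z)/(4383 - 2623) = (1613 + 1444)/(4383 - 2623) = 3057/1760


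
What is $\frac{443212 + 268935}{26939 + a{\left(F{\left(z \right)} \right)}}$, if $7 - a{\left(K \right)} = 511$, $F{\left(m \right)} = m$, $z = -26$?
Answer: $\frac{41891}{1555} \approx 26.94$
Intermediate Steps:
$a{\left(K \right)} = -504$ ($a{\left(K \right)} = 7 - 511 = -504$)
$\frac{443212 + 268935}{26939 + a{\left(F{\left(z \right)} \right)}} = \frac{443212 + 268935}{26939 - 504} = \frac{712147}{26435} = 712147 \cdot \frac{1}{26435} = \frac{41891}{1555}$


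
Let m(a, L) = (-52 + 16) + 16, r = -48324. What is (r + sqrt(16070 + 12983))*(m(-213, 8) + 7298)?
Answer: -351702072 + 7278*sqrt(29053) ≈ -3.5046e+8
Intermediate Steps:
m(a, L) = -20 (m(a, L) = -36 + 16 = -20)
(r + sqrt(16070 + 12983))*(m(-213, 8) + 7298) = (-48324 + sqrt(16070 + 12983))*(-20 + 7298) = (-48324 + sqrt(29053))*7278 = -351702072 + 7278*sqrt(29053)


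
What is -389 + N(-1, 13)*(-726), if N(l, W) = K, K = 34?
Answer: -25073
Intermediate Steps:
N(l, W) = 34
-389 + N(-1, 13)*(-726) = -389 + 34*(-726) = -389 - 24684 = -25073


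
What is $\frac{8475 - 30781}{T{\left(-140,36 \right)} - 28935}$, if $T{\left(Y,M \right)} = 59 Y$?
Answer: $\frac{22306}{37195} \approx 0.5997$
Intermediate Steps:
$\frac{8475 - 30781}{T{\left(-140,36 \right)} - 28935} = \frac{8475 - 30781}{59 \left(-140\right) - 28935} = - \frac{22306}{-8260 - 28935} = - \frac{22306}{-37195} = \left(-22306\right) \left(- \frac{1}{37195}\right) = \frac{22306}{37195}$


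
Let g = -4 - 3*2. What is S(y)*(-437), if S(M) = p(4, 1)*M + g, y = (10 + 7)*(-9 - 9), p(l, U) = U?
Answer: 138092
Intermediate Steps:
g = -10 (g = -4 - 6 = -10)
y = -306 (y = 17*(-18) = -306)
S(M) = -10 + M (S(M) = 1*M - 10 = M - 10 = -10 + M)
S(y)*(-437) = (-10 - 306)*(-437) = -316*(-437) = 138092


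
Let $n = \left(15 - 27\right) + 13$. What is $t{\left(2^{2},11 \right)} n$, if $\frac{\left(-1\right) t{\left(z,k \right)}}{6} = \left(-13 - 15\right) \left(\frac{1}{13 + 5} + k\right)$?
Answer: $\frac{5572}{3} \approx 1857.3$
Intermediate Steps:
$n = 1$ ($n = -12 + 13 = 1$)
$t{\left(z,k \right)} = \frac{28}{3} + 168 k$ ($t{\left(z,k \right)} = - 6 \left(-13 - 15\right) \left(\frac{1}{13 + 5} + k\right) = - 6 \left(- 28 \left(\frac{1}{18} + k\right)\right) = - 6 \left(- \frac{14}{9} - 28 k\right) = \frac{28}{3} + 168 k$)
$t{\left(2^{2},11 \right)} n = \left(\frac{28}{3} + 168 \cdot 11\right) 1 = \left(\frac{28}{3} + 1848\right) 1 = \frac{5572}{3} \cdot 1 = \frac{5572}{3}$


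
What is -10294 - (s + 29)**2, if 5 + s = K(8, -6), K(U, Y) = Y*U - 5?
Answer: -11135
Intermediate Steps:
K(U, Y) = -5 + U*Y (K(U, Y) = U*Y - 5 = -5 + U*Y)
s = -58 (s = -5 + (-5 + 8*(-6)) = -5 + (-5 - 48) = -5 - 53 = -58)
-10294 - (s + 29)**2 = -10294 - (-58 + 29)**2 = -10294 - 1*(-29)**2 = -10294 - 1*841 = -10294 - 841 = -11135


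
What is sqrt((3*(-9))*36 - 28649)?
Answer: I*sqrt(29621) ≈ 172.11*I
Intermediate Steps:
sqrt((3*(-9))*36 - 28649) = sqrt(-27*36 - 28649) = sqrt(-972 - 28649) = sqrt(-29621) = I*sqrt(29621)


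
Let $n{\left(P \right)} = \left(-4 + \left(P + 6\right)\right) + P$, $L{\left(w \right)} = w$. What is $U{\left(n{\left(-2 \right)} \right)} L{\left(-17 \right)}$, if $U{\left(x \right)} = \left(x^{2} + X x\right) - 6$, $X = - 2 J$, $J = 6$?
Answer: $-374$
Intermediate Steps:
$n{\left(P \right)} = 2 + 2 P$ ($n{\left(P \right)} = \left(-4 + \left(6 + P\right)\right) + P = \left(2 + P\right) + P = 2 + 2 P$)
$X = -12$ ($X = \left(-2\right) 6 = -12$)
$U{\left(x \right)} = -6 + x^{2} - 12 x$ ($U{\left(x \right)} = \left(x^{2} - 12 x\right) - 6 = -6 + x^{2} - 12 x$)
$U{\left(n{\left(-2 \right)} \right)} L{\left(-17 \right)} = \left(-6 + \left(2 + 2 \left(-2\right)\right)^{2} - 12 \left(2 + 2 \left(-2\right)\right)\right) \left(-17\right) = \left(-6 + \left(2 - 4\right)^{2} - 12 \left(2 - 4\right)\right) \left(-17\right) = \left(-6 + \left(-2\right)^{2} - -24\right) \left(-17\right) = \left(-6 + 4 + 24\right) \left(-17\right) = 22 \left(-17\right) = -374$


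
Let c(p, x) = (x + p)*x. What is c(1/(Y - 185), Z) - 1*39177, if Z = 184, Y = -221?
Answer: -1080255/203 ≈ -5321.5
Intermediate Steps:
c(p, x) = x*(p + x) (c(p, x) = (p + x)*x = x*(p + x))
c(1/(Y - 185), Z) - 1*39177 = 184*(1/(-221 - 185) + 184) - 1*39177 = 184*(1/(-406) + 184) - 39177 = 184*(-1/406 + 184) - 39177 = 184*(74703/406) - 39177 = 6872676/203 - 39177 = -1080255/203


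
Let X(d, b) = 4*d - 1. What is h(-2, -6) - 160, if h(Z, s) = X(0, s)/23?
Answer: -3681/23 ≈ -160.04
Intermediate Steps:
X(d, b) = -1 + 4*d
h(Z, s) = -1/23 (h(Z, s) = (-1 + 4*0)/23 = (-1 + 0)*(1/23) = -1*1/23 = -1/23)
h(-2, -6) - 160 = -1/23 - 160 = -3681/23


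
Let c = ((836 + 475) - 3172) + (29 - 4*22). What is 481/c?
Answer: -481/1920 ≈ -0.25052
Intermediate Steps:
c = -1920 (c = (1311 - 3172) + (29 - 88) = -1861 - 59 = -1920)
481/c = 481/(-1920) = 481*(-1/1920) = -481/1920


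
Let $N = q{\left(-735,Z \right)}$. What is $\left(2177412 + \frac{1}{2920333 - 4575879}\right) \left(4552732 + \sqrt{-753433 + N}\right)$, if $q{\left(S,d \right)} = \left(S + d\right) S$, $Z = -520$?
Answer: $\frac{8205857193436540066}{827773} + \frac{7209611453902 \sqrt{10562}}{827773} \approx 9.9141 \cdot 10^{12}$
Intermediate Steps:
$q{\left(S,d \right)} = S \left(S + d\right)$
$N = 922425$ ($N = - 735 \left(-735 - 520\right) = \left(-735\right) \left(-1255\right) = 922425$)
$\left(2177412 + \frac{1}{2920333 - 4575879}\right) \left(4552732 + \sqrt{-753433 + N}\right) = \left(2177412 + \frac{1}{2920333 - 4575879}\right) \left(4552732 + \sqrt{-753433 + 922425}\right) = \left(2177412 + \frac{1}{-1655546}\right) \left(4552732 + \sqrt{168992}\right) = \left(2177412 - \frac{1}{1655546}\right) \left(4552732 + 4 \sqrt{10562}\right) = \frac{3604805726951 \left(4552732 + 4 \sqrt{10562}\right)}{1655546} = \frac{8205857193436540066}{827773} + \frac{7209611453902 \sqrt{10562}}{827773}$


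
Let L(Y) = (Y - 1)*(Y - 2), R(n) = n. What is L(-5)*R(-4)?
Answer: -168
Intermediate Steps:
L(Y) = (-1 + Y)*(-2 + Y)
L(-5)*R(-4) = (2 + (-5)² - 3*(-5))*(-4) = (2 + 25 + 15)*(-4) = 42*(-4) = -168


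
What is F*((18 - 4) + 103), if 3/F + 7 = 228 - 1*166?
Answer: 351/55 ≈ 6.3818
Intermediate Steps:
F = 3/55 (F = 3/(-7 + (228 - 1*166)) = 3/(-7 + (228 - 166)) = 3/(-7 + 62) = 3/55 ≈ 0.054545)
F*((18 - 4) + 103) = 3*((18 - 4) + 103)/55 = 3*(14 + 103)/55 = (3/55)*117 = 351/55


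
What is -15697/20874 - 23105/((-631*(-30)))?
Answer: -4330211/2195249 ≈ -1.9725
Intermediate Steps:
-15697/20874 - 23105/((-631*(-30))) = -15697*1/20874 - 23105/18930 = -15697/20874 - 23105*1/18930 = -15697/20874 - 4621/3786 = -4330211/2195249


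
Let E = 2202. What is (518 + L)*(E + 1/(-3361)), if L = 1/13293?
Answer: 50961076798775/44677773 ≈ 1.1406e+6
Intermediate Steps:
L = 1/13293 ≈ 7.5228e-5
(518 + L)*(E + 1/(-3361)) = (518 + 1/13293)*(2202 + 1/(-3361)) = 6885775*(2202 - 1/3361)/13293 = (6885775/13293)*(7400921/3361) = 50961076798775/44677773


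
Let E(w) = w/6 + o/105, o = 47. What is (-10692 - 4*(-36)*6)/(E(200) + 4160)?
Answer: -1031940/440347 ≈ -2.3435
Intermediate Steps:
E(w) = 47/105 + w/6 (E(w) = w/6 + 47/105 = 47/105 + w/6)
(-10692 - 4*(-36)*6)/(E(200) + 4160) = (-10692 - 4*(-36)*6)/((47/105 + (1/6)*200) + 4160) = (-10692 + 144*6)/((47/105 + 100/3) + 4160) = (-10692 + 864)/(3547/105 + 4160) = -9828/440347/105 = -9828*105/440347 = -1031940/440347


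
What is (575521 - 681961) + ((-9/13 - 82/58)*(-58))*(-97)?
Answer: -1537756/13 ≈ -1.1829e+5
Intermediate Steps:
(575521 - 681961) + ((-9/13 - 82/58)*(-58))*(-97) = -106440 + ((-9*1/13 - 82*1/58)*(-58))*(-97) = -106440 + ((-9/13 - 41/29)*(-58))*(-97) = -106440 - 794/377*(-58)*(-97) = -106440 + (1588/13)*(-97) = -106440 - 154036/13 = -1537756/13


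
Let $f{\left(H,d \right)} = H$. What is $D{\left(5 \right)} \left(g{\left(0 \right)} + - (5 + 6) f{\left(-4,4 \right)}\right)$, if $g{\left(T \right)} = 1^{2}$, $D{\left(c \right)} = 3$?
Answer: $135$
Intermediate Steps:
$g{\left(T \right)} = 1$
$D{\left(5 \right)} \left(g{\left(0 \right)} + - (5 + 6) f{\left(-4,4 \right)}\right) = 3 \left(1 + - (5 + 6) \left(-4\right)\right) = 3 \left(1 + \left(-1\right) 11 \left(-4\right)\right) = 3 \left(1 - -44\right) = 3 \left(1 + 44\right) = 3 \cdot 45 = 135$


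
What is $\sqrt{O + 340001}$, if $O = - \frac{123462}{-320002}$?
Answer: $\frac{2 \sqrt{2176036069420433}}{160001} \approx 583.1$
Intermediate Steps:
$O = \frac{61731}{160001}$ ($O = \left(-123462\right) \left(- \frac{1}{320002}\right) = \frac{61731}{160001} \approx 0.38582$)
$\sqrt{O + 340001} = \sqrt{\frac{61731}{160001} + 340001} = \sqrt{\frac{54400561732}{160001}} = \frac{2 \sqrt{2176036069420433}}{160001}$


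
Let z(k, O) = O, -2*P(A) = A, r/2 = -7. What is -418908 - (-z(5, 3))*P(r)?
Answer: -418887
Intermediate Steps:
r = -14 (r = 2*(-7) = -14)
P(A) = -A/2
-418908 - (-z(5, 3))*P(r) = -418908 - (-1*3)*(-1/2*(-14)) = -418908 - (-3)*7 = -418908 - 1*(-21) = -418908 + 21 = -418887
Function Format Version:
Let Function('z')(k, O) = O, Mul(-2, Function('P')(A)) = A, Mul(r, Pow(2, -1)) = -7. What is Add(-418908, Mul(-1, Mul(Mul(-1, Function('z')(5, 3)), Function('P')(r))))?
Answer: -418887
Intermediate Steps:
r = -14 (r = Mul(2, -7) = -14)
Function('P')(A) = Mul(Rational(-1, 2), A)
Add(-418908, Mul(-1, Mul(Mul(-1, Function('z')(5, 3)), Function('P')(r)))) = Add(-418908, Mul(-1, Mul(Mul(-1, 3), Mul(Rational(-1, 2), -14)))) = Add(-418908, Mul(-1, Mul(-3, 7))) = Add(-418908, Mul(-1, -21)) = Add(-418908, 21) = -418887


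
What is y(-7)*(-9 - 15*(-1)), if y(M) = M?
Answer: -42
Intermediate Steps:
y(-7)*(-9 - 15*(-1)) = -7*(-9 - 15*(-1)) = -7*(-9 + 15) = -7*6 = -42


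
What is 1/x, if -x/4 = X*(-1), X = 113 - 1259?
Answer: -1/4584 ≈ -0.00021815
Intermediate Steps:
X = -1146
x = -4584 (x = -(-4584)*(-1) = -4*1146 = -4584)
1/x = 1/(-4584) = -1/4584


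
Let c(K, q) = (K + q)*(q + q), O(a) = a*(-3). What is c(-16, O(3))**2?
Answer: 202500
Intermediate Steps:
O(a) = -3*a
c(K, q) = 2*q*(K + q) (c(K, q) = (K + q)*(2*q) = 2*q*(K + q))
c(-16, O(3))**2 = (2*(-3*3)*(-16 - 3*3))**2 = (2*(-9)*(-16 - 9))**2 = (2*(-9)*(-25))**2 = 450**2 = 202500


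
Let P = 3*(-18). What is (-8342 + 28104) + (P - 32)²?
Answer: 27158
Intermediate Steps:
P = -54
(-8342 + 28104) + (P - 32)² = (-8342 + 28104) + (-54 - 32)² = 19762 + (-86)² = 19762 + 7396 = 27158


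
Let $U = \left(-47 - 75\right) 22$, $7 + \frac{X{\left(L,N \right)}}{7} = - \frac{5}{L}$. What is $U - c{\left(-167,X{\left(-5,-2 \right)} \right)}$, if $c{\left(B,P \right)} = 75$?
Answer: $-2759$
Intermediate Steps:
$X{\left(L,N \right)} = -49 - \frac{35}{L}$ ($X{\left(L,N \right)} = -49 + 7 \left(- \frac{5}{L}\right) = -49 - \frac{35}{L}$)
$U = -2684$ ($U = \left(-122\right) 22 = -2684$)
$U - c{\left(-167,X{\left(-5,-2 \right)} \right)} = -2684 - 75 = -2759$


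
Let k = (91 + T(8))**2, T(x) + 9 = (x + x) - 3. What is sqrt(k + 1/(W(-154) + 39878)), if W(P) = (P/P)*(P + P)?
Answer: sqrt(14131208762070)/39570 ≈ 95.000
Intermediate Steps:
T(x) = -12 + 2*x (T(x) = -9 + ((x + x) - 3) = -9 + (2*x - 3) = -9 + (-3 + 2*x) = -12 + 2*x)
W(P) = 2*P (W(P) = 1*(2*P) = 2*P)
k = 9025 (k = (91 + (-12 + 2*8))**2 = (91 + (-12 + 16))**2 = (91 + 4)**2 = 95**2 = 9025)
sqrt(k + 1/(W(-154) + 39878)) = sqrt(9025 + 1/(2*(-154) + 39878)) = sqrt(9025 + 1/(-308 + 39878)) = sqrt(9025 + 1/39570) = sqrt(357119251/39570) = sqrt(14131208762070)/39570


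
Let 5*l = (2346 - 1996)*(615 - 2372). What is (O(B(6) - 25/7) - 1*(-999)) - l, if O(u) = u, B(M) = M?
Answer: 867940/7 ≈ 1.2399e+5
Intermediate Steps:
l = -122990 (l = ((2346 - 1996)*(615 - 2372))/5 = (350*(-1757))/5 = (⅕)*(-614950) = -122990)
(O(B(6) - 25/7) - 1*(-999)) - l = ((6 - 25/7) - 1*(-999)) - 1*(-122990) = ((6 - 25*⅐) + 999) + 122990 = ((6 - 25/7) + 999) + 122990 = (17/7 + 999) + 122990 = 7010/7 + 122990 = 867940/7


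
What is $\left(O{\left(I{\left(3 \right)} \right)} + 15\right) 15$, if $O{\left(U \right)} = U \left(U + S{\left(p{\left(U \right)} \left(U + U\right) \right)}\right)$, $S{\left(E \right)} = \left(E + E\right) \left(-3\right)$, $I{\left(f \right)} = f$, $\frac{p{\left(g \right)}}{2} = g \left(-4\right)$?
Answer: $39240$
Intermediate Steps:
$p{\left(g \right)} = - 8 g$ ($p{\left(g \right)} = 2 g \left(-4\right) = 2 \left(- 4 g\right) = - 8 g$)
$S{\left(E \right)} = - 6 E$ ($S{\left(E \right)} = 2 E \left(-3\right) = - 6 E$)
$O{\left(U \right)} = U \left(U + 96 U^{2}\right)$ ($O{\left(U \right)} = U \left(U - 6 - 8 U \left(U + U\right)\right) = U \left(U - 6 - 8 U 2 U\right) = U \left(U - 6 \left(- 16 U^{2}\right)\right) = U \left(U + 96 U^{2}\right)$)
$\left(O{\left(I{\left(3 \right)} \right)} + 15\right) 15 = \left(3^{2} \left(1 + 96 \cdot 3\right) + 15\right) 15 = \left(9 \left(1 + 288\right) + 15\right) 15 = \left(9 \cdot 289 + 15\right) 15 = \left(2601 + 15\right) 15 = 2616 \cdot 15 = 39240$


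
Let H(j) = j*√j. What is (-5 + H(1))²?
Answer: 16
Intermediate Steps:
H(j) = j^(3/2)
(-5 + H(1))² = (-5 + 1^(3/2))² = (-5 + 1)² = (-4)² = 16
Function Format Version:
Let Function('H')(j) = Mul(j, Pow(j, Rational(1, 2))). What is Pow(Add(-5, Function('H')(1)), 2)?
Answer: 16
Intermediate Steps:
Function('H')(j) = Pow(j, Rational(3, 2))
Pow(Add(-5, Function('H')(1)), 2) = Pow(Add(-5, Pow(1, Rational(3, 2))), 2) = Pow(Add(-5, 1), 2) = Pow(-4, 2) = 16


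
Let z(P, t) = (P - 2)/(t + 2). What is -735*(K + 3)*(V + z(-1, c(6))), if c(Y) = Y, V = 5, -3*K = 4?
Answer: -45325/8 ≈ -5665.6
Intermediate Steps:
K = -4/3 (K = -⅓*4 = -4/3 ≈ -1.3333)
z(P, t) = (-2 + P)/(2 + t)
-735*(K + 3)*(V + z(-1, c(6))) = -735*(-4/3 + 3)*(5 + (-2 - 1)/(2 + 6)) = -1225*(5 - 3/8) = -1225*37/8 = -735*185/24 = -45325/8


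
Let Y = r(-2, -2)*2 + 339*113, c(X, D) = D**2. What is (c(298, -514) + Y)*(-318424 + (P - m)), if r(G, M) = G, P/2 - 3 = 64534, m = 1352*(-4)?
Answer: -55642271058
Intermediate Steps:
m = -5408
P = 129074 (P = 6 + 2*64534 = 6 + 129068 = 129074)
Y = 38303 (Y = -2*2 + 339*113 = -4 + 38307 = 38303)
(c(298, -514) + Y)*(-318424 + (P - m)) = ((-514)**2 + 38303)*(-318424 + (129074 - 1*(-5408))) = (264196 + 38303)*(-318424 + (129074 + 5408)) = 302499*(-318424 + 134482) = 302499*(-183942) = -55642271058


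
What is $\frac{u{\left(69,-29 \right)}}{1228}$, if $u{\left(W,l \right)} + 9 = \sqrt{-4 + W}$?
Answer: $- \frac{9}{1228} + \frac{\sqrt{65}}{1228} \approx -0.00076363$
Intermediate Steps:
$u{\left(W,l \right)} = -9 + \sqrt{-4 + W}$
$\frac{u{\left(69,-29 \right)}}{1228} = \frac{-9 + \sqrt{-4 + 69}}{1228} = \left(-9 + \sqrt{65}\right) \frac{1}{1228} = - \frac{9}{1228} + \frac{\sqrt{65}}{1228}$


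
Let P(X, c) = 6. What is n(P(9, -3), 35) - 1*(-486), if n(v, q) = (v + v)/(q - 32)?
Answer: 490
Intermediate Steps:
n(v, q) = 2*v/(-32 + q) (n(v, q) = (2*v)/(-32 + q) = 2*v/(-32 + q))
n(P(9, -3), 35) - 1*(-486) = 2*6/(-32 + 35) - 1*(-486) = 2*6/3 + 486 = 2*6*(1/3) + 486 = 4 + 486 = 490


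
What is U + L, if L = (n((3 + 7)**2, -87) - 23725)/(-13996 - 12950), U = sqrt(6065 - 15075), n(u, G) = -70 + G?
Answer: 11941/13473 + I*sqrt(9010) ≈ 0.88629 + 94.921*I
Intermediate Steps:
U = I*sqrt(9010) (U = sqrt(-9010) = I*sqrt(9010) ≈ 94.921*I)
L = 11941/13473 (L = ((-70 - 87) - 23725)/(-13996 - 12950) = (-157 - 23725)/(-26946) = -23882*(-1/26946) = 11941/13473 ≈ 0.88629)
U + L = I*sqrt(9010) + 11941/13473 = 11941/13473 + I*sqrt(9010)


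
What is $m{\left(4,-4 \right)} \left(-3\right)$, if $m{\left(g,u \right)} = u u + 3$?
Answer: $-57$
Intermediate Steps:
$m{\left(g,u \right)} = 3 + u^{2}$ ($m{\left(g,u \right)} = u^{2} + 3 = 3 + u^{2}$)
$m{\left(4,-4 \right)} \left(-3\right) = \left(3 + \left(-4\right)^{2}\right) \left(-3\right) = \left(3 + 16\right) \left(-3\right) = 19 \left(-3\right) = -57$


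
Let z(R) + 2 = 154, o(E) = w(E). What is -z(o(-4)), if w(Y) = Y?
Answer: -152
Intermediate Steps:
o(E) = E
z(R) = 152 (z(R) = -2 + 154 = 152)
-z(o(-4)) = -1*152 = -152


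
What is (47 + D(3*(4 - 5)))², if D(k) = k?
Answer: 1936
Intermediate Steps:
(47 + D(3*(4 - 5)))² = (47 + 3*(4 - 5))² = (47 + 3*(-1))² = (47 - 3)² = 44² = 1936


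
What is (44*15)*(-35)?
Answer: -23100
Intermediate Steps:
(44*15)*(-35) = 660*(-35) = -23100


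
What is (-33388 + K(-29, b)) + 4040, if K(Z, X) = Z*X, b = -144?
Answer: -25172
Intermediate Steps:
K(Z, X) = X*Z
(-33388 + K(-29, b)) + 4040 = (-33388 - 144*(-29)) + 4040 = (-33388 + 4176) + 4040 = -29212 + 4040 = -25172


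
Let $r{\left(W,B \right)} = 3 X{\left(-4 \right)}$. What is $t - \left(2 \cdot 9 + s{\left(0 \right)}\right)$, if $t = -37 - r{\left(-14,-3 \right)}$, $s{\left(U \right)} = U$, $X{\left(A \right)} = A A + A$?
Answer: $-91$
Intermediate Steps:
$X{\left(A \right)} = A + A^{2}$ ($X{\left(A \right)} = A^{2} + A = A + A^{2}$)
$r{\left(W,B \right)} = 36$ ($r{\left(W,B \right)} = 3 \left(- 4 \left(1 - 4\right)\right) = 3 \left(\left(-4\right) \left(-3\right)\right) = 3 \cdot 12 = 36$)
$t = -73$ ($t = -37 - 36 = -73$)
$t - \left(2 \cdot 9 + s{\left(0 \right)}\right) = -73 - \left(2 \cdot 9 + 0\right) = -73 - \left(18 + 0\right) = -73 - 18 = -91$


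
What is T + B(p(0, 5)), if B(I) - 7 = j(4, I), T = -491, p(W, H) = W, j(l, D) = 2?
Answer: -482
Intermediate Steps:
B(I) = 9 (B(I) = 7 + 2 = 9)
T + B(p(0, 5)) = -491 + 9 = -482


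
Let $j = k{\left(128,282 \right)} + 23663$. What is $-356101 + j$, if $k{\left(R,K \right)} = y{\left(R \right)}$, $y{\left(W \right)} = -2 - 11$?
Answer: $-332451$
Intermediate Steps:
$y{\left(W \right)} = -13$ ($y{\left(W \right)} = -2 - 11 = -13$)
$k{\left(R,K \right)} = -13$
$j = 23650$ ($j = -13 + 23663 = 23650$)
$-356101 + j = -356101 + 23650 = -332451$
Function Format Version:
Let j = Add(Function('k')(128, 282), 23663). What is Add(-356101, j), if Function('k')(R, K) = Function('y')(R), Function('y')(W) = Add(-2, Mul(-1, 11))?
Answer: -332451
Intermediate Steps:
Function('y')(W) = -13 (Function('y')(W) = Add(-2, -11) = -13)
Function('k')(R, K) = -13
j = 23650 (j = Add(-13, 23663) = 23650)
Add(-356101, j) = Add(-356101, 23650) = -332451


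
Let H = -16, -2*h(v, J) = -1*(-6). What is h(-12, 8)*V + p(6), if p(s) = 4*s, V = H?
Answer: 72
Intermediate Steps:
h(v, J) = -3 (h(v, J) = -(-1)*(-6)/2 = -½*6 = -3)
V = -16
h(-12, 8)*V + p(6) = -3*(-16) + 4*6 = 48 + 24 = 72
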